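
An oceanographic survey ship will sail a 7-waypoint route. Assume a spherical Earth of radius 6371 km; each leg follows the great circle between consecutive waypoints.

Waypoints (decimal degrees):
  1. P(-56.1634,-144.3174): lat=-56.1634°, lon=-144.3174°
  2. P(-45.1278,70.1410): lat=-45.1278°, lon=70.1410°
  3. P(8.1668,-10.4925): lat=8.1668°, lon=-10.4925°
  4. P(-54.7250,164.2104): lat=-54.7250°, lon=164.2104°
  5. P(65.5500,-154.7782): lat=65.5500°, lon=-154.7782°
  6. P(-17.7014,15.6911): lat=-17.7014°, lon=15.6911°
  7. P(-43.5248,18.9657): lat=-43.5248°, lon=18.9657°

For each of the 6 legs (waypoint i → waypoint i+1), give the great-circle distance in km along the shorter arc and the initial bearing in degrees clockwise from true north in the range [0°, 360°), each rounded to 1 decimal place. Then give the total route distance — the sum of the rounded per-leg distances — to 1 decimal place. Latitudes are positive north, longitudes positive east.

Leg 1: dist=8300.6 km, bearing=204.5°
Leg 2: dist=9924.8 km, bearing=282.4°
Leg 3: dist=14816.7 km, bearing=175.8°
Leg 4: dist=13816.0 km, bearing=19.2°
Leg 5: dist=14647.9 km, bearing=12.2°
Leg 6: dist=2887.9 km, bearing=174.6°
Total: 64393.9 km

Leg 1: φ1=-0.9802362, φ2=-0.7876287, Δφ=0.1926076, Δλ=3.7430052 rad; a=sin²(Δφ/2)+cosφ1·cosφ2·sin²(Δλ/2)=0.3676363910; c=2·atan2(√a, √(1-a))=1.302875290; dist=6371·c=8300.618 ≈ 8300.6 km; running total=8300.6 km
Leg 1 bearing: y=sinΔλ·cosφ2=-0.39919308, x=cosφ1·sinφ2-sinφ1·cosφ2·cosΔλ=-0.87781797; θ=atan2(y, x)=-155.5460° <0 so +360° → 204.4540° ≈ 204.5°
Leg 2: φ1=-0.7876287, φ2=0.1425375, Δφ=0.9301662, Δλ=-1.4073201 rad; a=sin²(Δφ/2)+cosφ1·cosφ2·sin²(Δλ/2)=0.4935062889; c=2·atan2(√a, √(1-a))=1.557808539; dist=6371·c=9924.798 ≈ 9924.8 km; running total=18225.4 km
Leg 2 bearing: y=sinΔλ·cosφ2=-0.97666141, x=cosφ1·sinφ2-sinφ1·cosφ2·cosΔλ=0.21439175; θ=atan2(y, x)=-77.6191° <0 so +360° → 282.3809° ≈ 282.4°
Leg 3: φ1=0.1425375, φ2=-0.9551314, Δφ=-1.0976690, Δλ=3.0491408 rad; a=sin²(Δφ/2)+cosφ1·cosφ2·sin²(Δλ/2)=0.8425880582; c=2·atan2(√a, √(1-a))=2.325641791; dist=6371·c=14816.664 ≈ 14816.7 km; running total=33042.1 km
Leg 3 bearing: y=sinΔλ·cosφ2=0.05331504, x=cosφ1·sinφ2-sinφ1·cosφ2·cosΔλ=-0.72642356; θ=atan2(y, x)=175.8024° ≈ 175.8°
Leg 4: φ1=-0.9551314, φ2=1.1440633, Δφ=2.0991948, Δλ=-5.5674013 rad; a=sin²(Δφ/2)+cosφ1·cosφ2·sin²(Δλ/2)=0.7814065768; c=2·atan2(√a, √(1-a))=2.168581547; dist=6371·c=13816.033 ≈ 13816.0 km; running total=46858.1 km
Leg 4 bearing: y=sinΔλ·cosφ2=0.27160432, x=cosφ1·sinφ2-sinφ1·cosφ2·cosΔλ=0.78068716; θ=atan2(y, x)=19.1830° ≈ 19.2°
Leg 5: φ1=1.1440633, φ2=-0.3089477, Δφ=-1.4530110, Δλ=2.9752506 rad; a=sin²(Δφ/2)+cosφ1·cosφ2·sin²(Δλ/2)=0.8328247133; c=2·atan2(√a, √(1-a))=2.299160044; dist=6371·c=14647.949 ≈ 14647.9 km; running total=61506.0 km
Leg 5 bearing: y=sinΔλ·cosφ2=0.15773669, x=cosφ1·sinφ2-sinφ1·cosφ2·cosΔλ=0.72940385; θ=atan2(y, x)=12.2026° ≈ 12.2°
Leg 6: φ1=-0.3089477, φ2=-0.7596511, Δφ=-0.4507034, Δλ=0.0571526 rad; a=sin²(Δφ/2)+cosφ1·cosφ2·sin²(Δλ/2)=0.0504934404; c=2·atan2(√a, √(1-a))=0.453285606; dist=6371·c=2887.883 ≈ 2887.9 km; running total=64393.9 km
Leg 6 bearing: y=sinΔλ·cosφ2=0.04141741, x=cosφ1·sinφ2-sinφ1·cosφ2·cosΔλ=-0.43595873; θ=atan2(y, x)=174.5730° ≈ 174.6°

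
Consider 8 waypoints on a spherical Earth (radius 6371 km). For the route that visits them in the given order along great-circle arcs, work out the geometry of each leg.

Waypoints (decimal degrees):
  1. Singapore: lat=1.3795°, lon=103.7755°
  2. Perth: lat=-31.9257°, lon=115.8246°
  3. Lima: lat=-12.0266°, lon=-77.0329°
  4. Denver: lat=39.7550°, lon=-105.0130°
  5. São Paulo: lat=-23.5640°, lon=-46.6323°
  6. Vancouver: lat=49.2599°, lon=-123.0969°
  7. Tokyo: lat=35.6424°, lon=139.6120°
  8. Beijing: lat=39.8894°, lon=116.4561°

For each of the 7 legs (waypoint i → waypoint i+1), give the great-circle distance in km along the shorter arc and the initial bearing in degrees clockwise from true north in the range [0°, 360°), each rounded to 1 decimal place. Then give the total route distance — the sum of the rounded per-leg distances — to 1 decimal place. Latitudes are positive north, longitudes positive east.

Leg 1: φ1=0.0240768, φ2=-0.5572086, Δφ=-0.5812854, Δλ=0.2102965 rad; a=sin²(Δφ/2)+cosφ1·cosφ2·sin²(Δλ/2)=0.0914677310; c=2·atan2(√a, √(1-a))=0.614495293; dist=6371·c=3914.9495 ≈ 3914.9 km; running total=3914.9 km
Leg 1 bearing: y=sinΔλ·cosφ2=0.17717321, x=cosφ1·sinφ2-sinφ1·cosφ2·cosΔλ=-0.54864852; θ=atan2(y, x)=162.1034° ≈ 162.1°
Leg 2: φ1=-0.5572086, φ2=-0.2099038, Δφ=0.3473048, Δλ=-3.3659984 rad; a=sin²(Δφ/2)+cosφ1·cosφ2·sin²(Δλ/2)=0.8495521178; c=2·atan2(√a, √(1-a))=2.344940272; dist=6371·c=14939.614 ≈ 14939.6 km; running total=18854.5 km
Leg 2 bearing: y=sinΔλ·cosφ2=0.21764276, x=cosφ1·sinφ2-sinφ1·cosφ2·cosΔλ=-0.68109096; θ=atan2(y, x)=162.2787° ≈ 162.3°
Leg 3: φ1=-0.2099038, φ2=0.6938556, Δφ=0.9037594, Δλ=-0.4883449 rad; a=sin²(Δφ/2)+cosφ1·cosφ2·sin²(Δλ/2)=0.2346149009; c=2·atan2(√a, √(1-a))=1.011287248; dist=6371·c=6442.911 ≈ 6442.9 km; running total=25297.4 km
Leg 3 bearing: y=sinΔλ·cosφ2=-0.36068740, x=cosφ1·sinφ2-sinφ1·cosφ2·cosΔλ=0.76693389; θ=atan2(y, x)=-25.1875° <0 so +360° → 334.8125° ≈ 334.8°
Leg 4: φ1=0.6938556, φ2=-0.4112694, Δφ=-1.1051250, Δλ=1.0189354 rad; a=sin²(Δφ/2)+cosφ1·cosφ2·sin²(Δλ/2)=0.4431063946; c=2·atan2(√a, √(1-a))=1.456762130; dist=6371·c=9281.032 ≈ 9281.0 km; running total=34578.4 km
Leg 4 bearing: y=sinΔλ·cosφ2=0.78054308, x=cosφ1·sinφ2-sinφ1·cosφ2·cosΔλ=-0.61465841; θ=atan2(y, x)=128.2196° ≈ 128.2°
Leg 5: φ1=-0.4112694, φ2=0.8597474, Δφ=1.2710168, Δλ=-1.3345590 rad; a=sin²(Δφ/2)+cosφ1·cosφ2·sin²(Δλ/2)=0.5814454099; c=2·atan2(√a, √(1-a))=1.734416227; dist=6371·c=11049.966 ≈ 11050.0 km; running total=45628.4 km
Leg 5 bearing: y=sinΔλ·cosφ2=-0.63450241, x=cosφ1·sinφ2-sinφ1·cosφ2·cosΔλ=0.75556156; θ=atan2(y, x)=-40.0227° <0 so +360° → 319.9773° ≈ 320.0°
Leg 6: φ1=0.8597474, φ2=0.6220772, Δφ=-0.2376702, Δλ=4.5851353 rad; a=sin²(Δφ/2)+cosφ1·cosφ2·sin²(Δλ/2)=0.3128961733; c=2·atan2(√a, √(1-a))=1.187254125; dist=6371·c=7563.996 ≈ 7564.0 km; running total=53192.4 km
Leg 6 bearing: y=sinΔλ·cosφ2=-0.80609865, x=cosφ1·sinφ2-sinφ1·cosφ2·cosΔλ=0.45844695; θ=atan2(y, x)=-60.3721° <0 so +360° → 299.6279° ≈ 299.6°
Leg 7: φ1=0.6220772, φ2=0.6962014, Δφ=0.0741241, Δλ=-0.4041467 rad; a=sin²(Δφ/2)+cosφ1·cosφ2·sin²(Δλ/2)=0.0264900316; c=2·atan2(√a, √(1-a))=0.326969728; dist=6371·c=2083.124 ≈ 2083.1 km; running total=55275.5 km
Leg 7 bearing: y=sinΔλ·cosφ2=-0.30172235, x=cosφ1·sinφ2-sinφ1·cosφ2·cosΔλ=0.11007663; θ=atan2(y, x)=-69.9566° <0 so +360° → 290.0434° ≈ 290.0°

Leg 1: dist=3914.9 km, bearing=162.1°
Leg 2: dist=14939.6 km, bearing=162.3°
Leg 3: dist=6442.9 km, bearing=334.8°
Leg 4: dist=9281.0 km, bearing=128.2°
Leg 5: dist=11050.0 km, bearing=320.0°
Leg 6: dist=7564.0 km, bearing=299.6°
Leg 7: dist=2083.1 km, bearing=290.0°
Total: 55275.5 km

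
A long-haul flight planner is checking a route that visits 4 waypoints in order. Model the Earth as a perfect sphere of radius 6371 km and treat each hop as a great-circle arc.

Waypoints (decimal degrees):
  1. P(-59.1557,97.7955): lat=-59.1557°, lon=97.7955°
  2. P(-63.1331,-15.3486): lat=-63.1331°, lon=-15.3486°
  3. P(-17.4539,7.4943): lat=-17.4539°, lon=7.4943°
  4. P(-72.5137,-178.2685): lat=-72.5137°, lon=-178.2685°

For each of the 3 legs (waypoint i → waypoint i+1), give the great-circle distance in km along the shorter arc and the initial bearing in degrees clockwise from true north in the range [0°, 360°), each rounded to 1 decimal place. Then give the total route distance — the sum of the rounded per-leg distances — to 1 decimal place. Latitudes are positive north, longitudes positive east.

Leg 1: dist=5288.4 km, bearing=214.3°
Leg 2: dist=5373.8 km, bearing=29.7°
Leg 3: dist=10001.9 km, bearing=178.3°
Total: 20664.1 km

Leg 1: φ1=-1.0324617, φ2=-1.1018805, Δφ=-0.0694187, Δλ=-1.9747371 rad; a=sin²(Δφ/2)+cosφ1·cosφ2·sin²(Δλ/2)=0.1625900414; c=2·atan2(√a, √(1-a))=0.830075672; dist=6371·c=5288.412 ≈ 5288.4 km; running total=5288.4 km
Leg 1 bearing: y=sinΔλ·cosφ2=-0.41554862, x=cosφ1·sinφ2-sinφ1·cosφ2·cosΔλ=-0.60986672; θ=atan2(y, x)=-145.7304° <0 so +360° → 214.2696° ≈ 214.3°
Leg 2: φ1=-1.1018805, φ2=-0.3046280, Δφ=0.7972524, Δλ=0.3986838 rad; a=sin²(Δφ/2)+cosφ1·cosφ2·sin²(Δλ/2)=0.1675679547; c=2·atan2(√a, √(1-a))=0.843484472; dist=6371·c=5373.840 ≈ 5373.8 km; running total=10662.2 km
Leg 2 bearing: y=sinΔλ·cosφ2=0.37033218, x=cosφ1·sinφ2-sinφ1·cosφ2·cosΔλ=0.64869856; θ=atan2(y, x)=29.7214° ≈ 29.7°
Leg 3: φ1=-0.3046280, φ2=-1.2656028, Δφ=-0.9609748, Δλ=-3.2421725 rad; a=sin²(Δφ/2)+cosφ1·cosφ2·sin²(Δλ/2)=0.4995584116; c=2·atan2(√a, √(1-a))=1.569913150; dist=6371·c=10001.917 ≈ 10001.9 km; running total=20664.1 km
Leg 3 bearing: y=sinΔλ·cosφ2=0.03017107, x=cosφ1·sinφ2-sinφ1·cosφ2·cosΔλ=-0.99954436; θ=atan2(y, x)=178.2711° ≈ 178.3°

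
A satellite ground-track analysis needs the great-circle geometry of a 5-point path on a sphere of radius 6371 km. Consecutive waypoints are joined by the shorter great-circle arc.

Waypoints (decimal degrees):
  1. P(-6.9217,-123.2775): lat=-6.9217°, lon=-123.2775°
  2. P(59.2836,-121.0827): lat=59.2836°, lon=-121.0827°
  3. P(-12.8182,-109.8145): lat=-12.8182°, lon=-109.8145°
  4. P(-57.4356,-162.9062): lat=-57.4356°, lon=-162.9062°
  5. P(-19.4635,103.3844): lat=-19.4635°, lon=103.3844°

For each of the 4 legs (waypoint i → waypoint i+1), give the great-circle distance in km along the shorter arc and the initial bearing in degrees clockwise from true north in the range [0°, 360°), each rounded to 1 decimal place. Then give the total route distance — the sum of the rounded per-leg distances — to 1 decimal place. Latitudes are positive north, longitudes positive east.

Leg 1: dist=7364.3 km, bearing=1.2°
Leg 2: dist=8081.5 km, bearing=168.5°
Leg 3: dist=6655.8 km, bearing=209.8°
Leg 4: dist=8410.9 km, bearing=256.2°
Total: 30512.5 km

Leg 1: φ1=-0.1208065, φ2=1.0346940, Δφ=1.1555005, Δλ=0.0383065 rad; a=sin²(Δφ/2)+cosφ1·cosφ2·sin²(Δλ/2)=0.2984556635; c=2·atan2(√a, √(1-a))=1.155906974; dist=6371·c=7364.283 ≈ 7364.3 km; running total=7364.3 km
Leg 1 bearing: y=sinΔλ·cosφ2=0.01956175, x=cosφ1·sinφ2-sinφ1·cosφ2·cosΔλ=0.91495183; θ=atan2(y, x)=1.2248° ≈ 1.2°
Leg 2: φ1=1.0346940, φ2=-0.2237198, Δφ=-1.2584138, Δλ=0.1966672 rad; a=sin²(Δφ/2)+cosφ1·cosφ2·sin²(Δλ/2)=0.3511371214; c=2·atan2(√a, √(1-a))=1.268486836; dist=6371·c=8081.530 ≈ 8081.5 km; running total=15445.8 km
Leg 2 bearing: y=sinΔλ·cosφ2=0.19053224, x=cosφ1·sinφ2-sinφ1·cosφ2·cosΔλ=-0.93544473; θ=atan2(y, x)=168.4874° ≈ 168.5°
Leg 3: φ1=-0.2237198, φ2=-1.0024403, Δφ=-0.7787205, Δλ=-0.9266250 rad; a=sin²(Δφ/2)+cosφ1·cosφ2·sin²(Δλ/2)=0.2489196464; c=2·atan2(√a, √(1-a))=1.044700779; dist=6371·c=6655.789 ≈ 6655.8 km; running total=22101.6 km
Leg 3 bearing: y=sinΔλ·cosφ2=-0.43038124, x=cosφ1·sinφ2-sinφ1·cosφ2·cosΔλ=-0.75007107; θ=atan2(y, x)=-150.1533° <0 so +360° → 209.8467° ≈ 209.8°
Leg 4: φ1=-1.0024403, φ2=-0.3397022, Δφ=0.6627382, Δλ=4.6476477 rad; a=sin²(Δφ/2)+cosφ1·cosφ2·sin²(Δλ/2)=0.3760052837; c=2·atan2(√a, √(1-a))=1.320192022; dist=6371·c=8410.943 ≈ 8410.9 km; running total=30512.5 km
Leg 4 bearing: y=sinΔλ·cosφ2=-0.94087869, x=cosφ1·sinφ2-sinφ1·cosφ2·cosΔλ=-0.23075644; θ=atan2(y, x)=-103.7802° <0 so +360° → 256.2198° ≈ 256.2°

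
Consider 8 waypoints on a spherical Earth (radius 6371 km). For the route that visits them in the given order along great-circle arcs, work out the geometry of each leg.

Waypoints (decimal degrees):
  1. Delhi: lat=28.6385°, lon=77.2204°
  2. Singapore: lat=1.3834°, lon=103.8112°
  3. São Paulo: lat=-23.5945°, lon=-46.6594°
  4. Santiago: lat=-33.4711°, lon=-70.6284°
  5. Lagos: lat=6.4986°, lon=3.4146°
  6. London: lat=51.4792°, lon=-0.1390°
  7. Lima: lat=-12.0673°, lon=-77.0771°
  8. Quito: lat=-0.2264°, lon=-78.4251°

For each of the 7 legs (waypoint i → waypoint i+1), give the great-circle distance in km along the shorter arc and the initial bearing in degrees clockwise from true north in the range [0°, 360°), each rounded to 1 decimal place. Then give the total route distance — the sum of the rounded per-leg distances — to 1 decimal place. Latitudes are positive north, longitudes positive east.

Leg 1: dist=4140.2 km, bearing=132.3°
Leg 2: dist=15988.0 km, bearing=229.9°
Leg 3: dist=2577.7 km, bearing=239.4°
Leg 4: dist=8948.7 km, bearing=75.6°
Leg 5: dist=5012.3 km, bearing=356.9°
Leg 6: dist=10172.7 km, bearing=252.3°
Leg 7: dist=1325.0 km, bearing=353.5°
Total: 48164.6 km

Leg 1: φ1=0.4998361, φ2=0.0241449, Δφ=-0.4756912, Δλ=0.4640970 rad; a=sin²(Δφ/2)+cosφ1·cosφ2·sin²(Δλ/2)=0.1019150899; c=2·atan2(√a, √(1-a))=0.649857846; dist=6371·c=4140.244 ≈ 4140.2 km; running total=4140.2 km
Leg 1 bearing: y=sinΔλ·cosφ2=0.44748504, x=cosφ1·sinφ2-sinφ1·cosφ2·cosΔλ=-0.40727234; θ=atan2(y, x)=132.3065° ≈ 132.3°
Leg 2: φ1=0.0241449, φ2=-0.4118017, Δφ=-0.4359466, Δλ=-2.6262074 rad; a=sin²(Δφ/2)+cosφ1·cosφ2·sin²(Δλ/2)=0.9033971084; c=2·atan2(√a, √(1-a))=2.509502289; dist=6371·c=15988.039 ≈ 15988.0 km; running total=20128.2 km
Leg 2 bearing: y=sinΔλ·cosφ2=-0.45166673, x=cosφ1·sinφ2-sinφ1·cosφ2·cosΔλ=-0.38089403; θ=atan2(y, x)=-130.1412° <0 so +360° → 229.8588° ≈ 229.9°
Leg 3: φ1=-0.4118017, φ2=-0.5841809, Δφ=-0.1723792, Δλ=-0.4183380 rad; a=sin²(Δφ/2)+cosφ1·cosφ2·sin²(Δλ/2)=0.0403703861; c=2·atan2(√a, √(1-a))=0.404601787; dist=6371·c=2577.718 ≈ 2577.7 km; running total=22705.9 km
Leg 3 bearing: y=sinΔλ·cosφ2=-0.33887275, x=cosφ1·sinφ2-sinφ1·cosφ2·cosΔλ=-0.20031907; θ=atan2(y, x)=-120.5888° <0 so +360° → 239.4112° ≈ 239.4°
Leg 4: φ1=-0.5841809, φ2=0.1134220, Δφ=0.6976029, Δλ=1.2922941 rad; a=sin²(Δφ/2)+cosφ1·cosφ2·sin²(Δλ/2)=0.4172842920; c=2·atan2(√a, √(1-a))=1.404600888; dist=6371·c=8948.712 ≈ 8948.7 km; running total=31654.6 km
Leg 4 bearing: y=sinΔλ·cosφ2=0.95529049, x=cosφ1·sinφ2-sinφ1·cosφ2·cosΔλ=0.24505617; θ=atan2(y, x)=75.6124° ≈ 75.6°
Leg 5: φ1=0.1134220, φ2=0.8984815, Δφ=0.7850596, Δλ=-0.0620220 rad; a=sin²(Δφ/2)+cosφ1·cosφ2·sin²(Δλ/2)=0.1469218143; c=2·atan2(√a, √(1-a))=0.786741344; dist=6371·c=5012.329 ≈ 5012.3 km; running total=36666.9 km
Leg 5 bearing: y=sinΔλ·cosφ2=-0.03860247, x=cosφ1·sinφ2-sinφ1·cosφ2·cosΔλ=0.70700285; θ=atan2(y, x)=-3.1253° <0 so +360° → 356.8747° ≈ 356.9°
Leg 6: φ1=0.8984815, φ2=-0.2106141, Δφ=-1.1090957, Δλ=-1.3428232 rad; a=sin²(Δφ/2)+cosφ1·cosφ2·sin²(Δλ/2)=0.5129603693; c=2·atan2(√a, √(1-a))=1.596719969; dist=6371·c=10172.703 ≈ 10172.7 km; running total=46839.6 km
Leg 6 bearing: y=sinΔλ·cosφ2=-0.95260091, x=cosφ1·sinφ2-sinφ1·cosφ2·cosΔλ=-0.30311650; θ=atan2(y, x)=-107.6510° <0 so +360° → 252.3490° ≈ 252.3°
Leg 7: φ1=-0.2106141, φ2=-0.0039514, Δφ=0.2066627, Δλ=-0.0235270 rad; a=sin²(Δφ/2)+cosφ1·cosφ2·sin²(Δλ/2)=0.0107747343; c=2·atan2(√a, √(1-a))=0.207977465; dist=6371·c=1325.024 ≈ 1325.0 km; running total=48164.6 km
Leg 7 bearing: y=sinΔλ·cosφ2=-0.02352468, x=cosφ1·sinφ2-sinφ1·cosφ2·cosΔλ=0.20513690; θ=atan2(y, x)=-6.5420° <0 so +360° → 353.4580° ≈ 353.5°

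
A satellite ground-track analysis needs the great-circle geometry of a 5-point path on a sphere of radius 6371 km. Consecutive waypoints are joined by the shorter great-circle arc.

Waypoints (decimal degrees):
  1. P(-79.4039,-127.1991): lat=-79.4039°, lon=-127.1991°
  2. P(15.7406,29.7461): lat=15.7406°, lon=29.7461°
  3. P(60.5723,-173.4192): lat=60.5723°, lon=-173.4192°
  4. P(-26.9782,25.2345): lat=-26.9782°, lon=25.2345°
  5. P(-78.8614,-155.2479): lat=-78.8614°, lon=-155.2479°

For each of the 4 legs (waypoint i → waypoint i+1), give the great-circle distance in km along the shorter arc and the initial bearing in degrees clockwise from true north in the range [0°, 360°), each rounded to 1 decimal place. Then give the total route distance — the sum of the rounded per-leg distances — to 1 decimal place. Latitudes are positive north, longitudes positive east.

Leg 1: dist=12835.9 km, bearing=155.3°
Leg 2: dist=11280.6 km, bearing=11.4°
Leg 3: dist=16022.5 km, bearing=330.9°
Leg 4: dist=8246.2 km, bearing=179.9°
Total: 48385.2 km

Leg 1: φ1=-1.3858595, φ2=0.2747253, Δφ=1.6605848, Δλ=2.7392105 rad; a=sin²(Δφ/2)+cosφ1·cosφ2·sin²(Δλ/2)=0.7147546846; c=2·atan2(√a, √(1-a))=2.014745737; dist=6371·c=12835.945 ≈ 12835.9 km; running total=12835.9 km
Leg 1 bearing: y=sinΔλ·cosφ2=0.37692584, x=cosφ1·sinφ2-sinφ1·cosφ2·cosΔλ=-0.82063915; θ=atan2(y, x)=155.3303° ≈ 155.3°
Leg 2: φ1=0.2747253, φ2=1.0571861, Δφ=0.7824608, Δλ=-3.5459034 rad; a=sin²(Δφ/2)+cosφ1·cosφ2·sin²(Δλ/2)=0.5992456196; c=2·atan2(√a, √(1-a))=1.770614616; dist=6371·c=11280.586 ≈ 11280.6 km; running total=24116.5 km
Leg 2 bearing: y=sinΔλ·cosφ2=0.19327993, x=cosφ1·sinφ2-sinφ1·cosφ2·cosΔλ=0.96085592; θ=atan2(y, x)=11.3735° ≈ 11.4°
Leg 3: φ1=1.0571861, φ2=-0.4708584, Δφ=-1.5280445, Δλ=3.4671611 rad; a=sin²(Δφ/2)+cosφ1·cosφ2·sin²(Δλ/2)=0.9049885491; c=2·atan2(√a, √(1-a))=2.514909390; dist=6371·c=16022.488 ≈ 16022.5 km; running total=40139.0 km
Leg 3 bearing: y=sinΔλ·cosφ2=-0.28504140, x=cosφ1·sinφ2-sinφ1·cosφ2·cosΔλ=0.51253146; θ=atan2(y, x)=-29.0804° <0 so +360° → 330.9196° ≈ 330.9°
Leg 4: φ1=-0.4708584, φ2=-1.3763911, Δφ=-0.9055327, Δλ=-3.1500121 rad; a=sin²(Δφ/2)+cosφ1·cosφ2·sin²(Δλ/2)=0.3635243394; c=2·atan2(√a, √(1-a))=1.294336812; dist=6371·c=8246.220 ≈ 8246.2 km; running total=48385.2 km
Leg 4 bearing: y=sinΔλ·cosφ2=0.00162648, x=cosφ1·sinφ2-sinφ1·cosφ2·cosΔλ=-0.96202647; θ=atan2(y, x)=179.9031° ≈ 179.9°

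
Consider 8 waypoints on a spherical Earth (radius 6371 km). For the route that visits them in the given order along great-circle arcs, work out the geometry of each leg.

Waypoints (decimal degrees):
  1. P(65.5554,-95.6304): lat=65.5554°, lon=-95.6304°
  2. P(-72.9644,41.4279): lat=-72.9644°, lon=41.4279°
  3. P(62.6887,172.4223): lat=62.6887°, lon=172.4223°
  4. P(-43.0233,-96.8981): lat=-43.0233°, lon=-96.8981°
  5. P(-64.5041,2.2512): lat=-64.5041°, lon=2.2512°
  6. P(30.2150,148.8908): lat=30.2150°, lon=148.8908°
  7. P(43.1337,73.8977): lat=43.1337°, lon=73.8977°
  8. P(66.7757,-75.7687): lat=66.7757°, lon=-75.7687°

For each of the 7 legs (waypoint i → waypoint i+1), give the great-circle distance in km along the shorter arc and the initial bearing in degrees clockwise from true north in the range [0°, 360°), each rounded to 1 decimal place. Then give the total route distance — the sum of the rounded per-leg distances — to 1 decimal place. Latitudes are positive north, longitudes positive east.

Leg 1: dist=18188.2 km, bearing=135.1°
Leg 2: dist=17754.7 km, bearing=94.5°
Leg 3: dist=14189.0 km, bearing=112.7°
Leg 4: dist=6175.9 km, bearing=149.0°
Leg 5: dist=15556.1 km, bearing=132.5°
Leg 6: dist=6617.4 km, bearing=305.1°
Leg 7: dist=7524.6 km, bearing=347.6°
Total: 86005.9 km

Leg 1: φ1=1.1441576, φ2=-1.2734690, Δφ=-2.4176266, Δλ=2.3921186 rad; a=sin²(Δφ/2)+cosφ1·cosφ2·sin²(Δλ/2)=0.9795830858; c=2·atan2(√a, √(1-a))=2.854835631; dist=6371·c=18188.158 ≈ 18188.2 km; running total=18188.2 km
Leg 1 bearing: y=sinΔλ·cosφ2=0.19958410, x=cosφ1·sinφ2-sinφ1·cosφ2·cosΔλ=-0.20041567; θ=atan2(y, x)=135.1191° ≈ 135.1°
Leg 2: φ1=-1.2734690, φ2=1.0941242, Δφ=2.3675932, Δλ=2.2862836 rad; a=sin²(Δφ/2)+cosφ1·cosφ2·sin²(Δλ/2)=0.9688591620; c=2·atan2(√a, √(1-a))=2.786799378; dist=6371·c=17754.699 ≈ 17754.7 km; running total=35942.9 km
Leg 2 bearing: y=sinΔλ·cosφ2=0.34630889, x=cosφ1·sinφ2-sinφ1·cosφ2·cosΔλ=-0.02746809; θ=atan2(y, x)=94.5350° ≈ 94.5°
Leg 3: φ1=1.0941242, φ2=-0.7508982, Δφ=-1.8450225, Δλ=-4.7005277 rad; a=sin²(Δφ/2)+cosφ1·cosφ2·sin²(Δλ/2)=0.8051083007; c=2·atan2(√a, √(1-a))=2.227130295; dist=6371·c=14189.047 ≈ 14189.0 km; running total=50131.9 km
Leg 3 bearing: y=sinΔλ·cosφ2=0.73102487, x=cosφ1·sinφ2-sinφ1·cosφ2·cosΔλ=-0.30534953; θ=atan2(y, x)=112.6703° ≈ 112.7°
Leg 4: φ1=-0.7508982, φ2=-1.1258089, Δφ=-0.3749107, Δλ=1.7304817 rad; a=sin²(Δφ/2)+cosφ1·cosφ2·sin²(Δλ/2)=0.2170934487; c=2·atan2(√a, √(1-a))=0.969377270; dist=6371·c=6175.903 ≈ 6175.9 km; running total=56307.8 km
Leg 4 bearing: y=sinΔλ·cosφ2=0.42497009, x=cosφ1·sinφ2-sinφ1·cosφ2·cosΔλ=-0.70658047; θ=atan2(y, x)=148.9754° ≈ 149.0°
Leg 5: φ1=-1.1258089, φ2=0.5273512, Δφ=1.6531602, Δλ=2.5593438 rad; a=sin²(Δφ/2)+cosφ1·cosφ2·sin²(Δλ/2)=0.8824578627; c=2·atan2(√a, √(1-a))=2.441706812; dist=6371·c=15556.114 ≈ 15556.1 km; running total=71863.9 km
Leg 5 bearing: y=sinΔλ·cosφ2=0.47519539, x=cosφ1·sinφ2-sinφ1·cosφ2·cosΔλ=-0.43484856; θ=atan2(y, x)=132.4615° ≈ 132.5°
Leg 6: φ1=0.5273512, φ2=0.7528251, Δφ=0.2254739, Δλ=-1.3088765 rad; a=sin²(Δφ/2)+cosφ1·cosφ2·sin²(Δλ/2)=0.2463199438; c=2·atan2(√a, √(1-a))=1.038677769; dist=6371·c=6617.416 ≈ 6617.4 km; running total=78481.3 km
Leg 6 bearing: y=sinΔλ·cosφ2=-0.70487154, x=cosφ1·sinφ2-sinφ1·cosφ2·cosΔλ=0.49572355; θ=atan2(y, x)=-54.8820° <0 so +360° → 305.1180° ≈ 305.1°
Leg 7: φ1=0.7528251, φ2=1.1654558, Δφ=0.4126307, Δλ=-2.6121715 rad; a=sin²(Δφ/2)+cosφ1·cosφ2·sin²(Δλ/2)=0.3100353352; c=2·atan2(√a, √(1-a))=1.181076431; dist=6371·c=7524.638 ≈ 7524.6 km; running total=86005.9 km
Leg 7 bearing: y=sinΔλ·cosφ2=-0.19915086, x=cosφ1·sinφ2-sinφ1·cosφ2·cosΔλ=0.90332311; θ=atan2(y, x)=-12.4328° <0 so +360° → 347.5672° ≈ 347.6°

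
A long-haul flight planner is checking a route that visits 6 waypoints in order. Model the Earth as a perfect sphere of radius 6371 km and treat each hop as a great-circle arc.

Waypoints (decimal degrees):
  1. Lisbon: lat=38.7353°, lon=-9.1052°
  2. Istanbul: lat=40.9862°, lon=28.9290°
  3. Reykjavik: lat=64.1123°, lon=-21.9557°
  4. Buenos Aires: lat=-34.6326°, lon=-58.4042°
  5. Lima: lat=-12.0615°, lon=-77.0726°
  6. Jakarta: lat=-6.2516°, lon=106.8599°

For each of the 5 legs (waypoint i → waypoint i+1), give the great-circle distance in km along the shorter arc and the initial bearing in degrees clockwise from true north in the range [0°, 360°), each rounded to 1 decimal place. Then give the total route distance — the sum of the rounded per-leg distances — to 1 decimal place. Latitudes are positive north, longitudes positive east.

Leg 1: φ1=0.6760585, φ2=0.7153441, Δφ=0.0392856, Δλ=0.6638220 rad; a=sin²(Δφ/2)+cosφ1·cosφ2·sin²(Δλ/2)=0.0629069157; c=2·atan2(√a, √(1-a))=0.507039008; dist=6371·c=3230.346 ≈ 3230.3 km; running total=3230.3 km
Leg 1 bearing: y=sinΔλ·cosφ2=0.46509787, x=cosφ1·sinφ2-sinφ1·cosφ2·cosΔλ=0.13957979; θ=atan2(y, x)=73.2951° ≈ 73.3°
Leg 2: φ1=0.7153441, φ2=1.1189707, Δφ=0.4036266, Δλ=-0.8881056 rad; a=sin²(Δφ/2)+cosφ1·cosφ2·sin²(Δλ/2)=0.1010057657; c=2·atan2(√a, √(1-a))=0.646846208; dist=6371·c=4121.057 ≈ 4121.1 km; running total=7351.4 km
Leg 2 bearing: y=sinΔλ·cosφ2=-0.33875504, x=cosφ1·sinφ2-sinφ1·cosφ2·cosΔλ=0.49845704; θ=atan2(y, x)=-34.2003° <0 so +360° → 325.7997° ≈ 325.8°
Leg 3: φ1=1.1189707, φ2=-0.6044529, Δφ=-1.7234236, Δλ=-0.6361463 rad; a=sin²(Δφ/2)+cosφ1·cosφ2·sin²(Δλ/2)=0.6111536783; c=2·atan2(√a, √(1-a))=1.794976738; dist=6371·c=11435.797 ≈ 11435.8 km; running total=18787.2 km
Leg 3 bearing: y=sinΔλ·cosφ2=-0.48883329, x=cosφ1·sinφ2-sinφ1·cosφ2·cosΔλ=-0.84357658; θ=atan2(y, x)=-149.9087° <0 so +360° → 210.0913° ≈ 210.1°
Leg 4: φ1=-0.6044529, φ2=-0.2105129, Δφ=0.3939400, Δλ=-0.3258250 rad; a=sin²(Δφ/2)+cosφ1·cosφ2·sin²(Δλ/2)=0.0594655360; c=2·atan2(√a, √(1-a))=0.492678913; dist=6371·c=3138.857 ≈ 3138.9 km; running total=21926.1 km
Leg 4 bearing: y=sinΔλ·cosφ2=-0.31302417, x=cosφ1·sinφ2-sinφ1·cosφ2·cosΔλ=0.35458907; θ=atan2(y, x)=-41.4374° <0 so +360° → 318.5626° ≈ 318.6°
Leg 5: φ1=-0.2105129, φ2=-0.1091110, Δφ=0.1014019, Δλ=3.2102277 rad; a=sin²(Δφ/2)+cosφ1·cosφ2·sin²(Δλ/2)=0.9735324348; c=2·atan2(√a, √(1-a))=2.814762855; dist=6371·c=17932.854 ≈ 17932.9 km; running total=39859.0 km
Leg 5 bearing: y=sinΔλ·cosφ2=-0.06817337, x=cosφ1·sinφ2-sinφ1·cosφ2·cosΔλ=-0.31372046; θ=atan2(y, x)=-167.7399° <0 so +360° → 192.2601° ≈ 192.3°

Leg 1: dist=3230.3 km, bearing=73.3°
Leg 2: dist=4121.1 km, bearing=325.8°
Leg 3: dist=11435.8 km, bearing=210.1°
Leg 4: dist=3138.9 km, bearing=318.6°
Leg 5: dist=17932.9 km, bearing=192.3°
Total: 39859.0 km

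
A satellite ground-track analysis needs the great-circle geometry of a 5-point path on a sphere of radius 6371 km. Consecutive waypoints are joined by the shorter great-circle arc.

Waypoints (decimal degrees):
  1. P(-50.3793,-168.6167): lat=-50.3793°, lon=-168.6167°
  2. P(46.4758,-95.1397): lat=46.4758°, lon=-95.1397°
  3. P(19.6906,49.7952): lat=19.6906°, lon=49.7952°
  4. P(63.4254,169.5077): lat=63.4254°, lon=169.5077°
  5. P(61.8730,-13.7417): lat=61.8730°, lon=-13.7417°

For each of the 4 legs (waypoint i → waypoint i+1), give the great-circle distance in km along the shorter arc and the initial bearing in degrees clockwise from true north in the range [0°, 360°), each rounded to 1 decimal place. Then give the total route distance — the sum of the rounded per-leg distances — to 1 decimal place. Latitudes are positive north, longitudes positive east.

Leg 1: φ1=-0.8792847, φ2=0.8111557, Δφ=1.6904404, Δλ=1.2824156 rad; a=sin²(Δφ/2)+cosφ1·cosφ2·sin²(Δλ/2)=0.7168110449; c=2·atan2(√a, √(1-a))=2.019304889; dist=6371·c=12864.991 ≈ 12865.0 km; running total=12865.0 km
Leg 1 bearing: y=sinΔλ·cosφ2=0.66022308, x=cosφ1·sinφ2-sinφ1·cosφ2·cosΔλ=0.61325147; θ=atan2(y, x)=47.1124° ≈ 47.1°
Leg 2: φ1=0.8111557, φ2=0.3436658, Δφ=-0.4674899, Δλ=2.5295912 rad; a=sin²(Δφ/2)+cosφ1·cosφ2·sin²(Δλ/2)=0.6431992571; c=2·atan2(√a, √(1-a))=1.861262096; dist=6371·c=11858.101 ≈ 11858.1 km; running total=24723.1 km
Leg 2 bearing: y=sinΔλ·cosφ2=0.54091299, x=cosφ1·sinφ2-sinφ1·cosφ2·cosΔλ=0.79081542; θ=atan2(y, x)=34.3719° ≈ 34.4°
Leg 3: φ1=0.3436658, φ2=1.1069821, Δφ=0.7633163, Δλ=2.0893773 rad; a=sin²(Δφ/2)+cosφ1·cosφ2·sin²(Δλ/2)=0.4537124234; c=2·atan2(√a, √(1-a))=1.478088430; dist=6371·c=9416.901 ≈ 9416.9 km; running total=34140.0 km
Leg 3 bearing: y=sinΔλ·cosφ2=0.38854493, x=cosφ1·sinφ2-sinφ1·cosφ2·cosΔλ=0.91676751; θ=atan2(y, x)=22.9682° ≈ 23.0°
Leg 4: φ1=1.1069821, φ2=1.0798876, Δφ=-0.0270945, Δλ=-3.1983054 rad; a=sin²(Δφ/2)+cosφ1·cosφ2·sin²(Δλ/2)=0.2109130484; c=2·atan2(√a, √(1-a))=0.954307516; dist=6371·c=6079.893 ≈ 6079.9 km; running total=40219.9 km
Leg 4 bearing: y=sinΔλ·cosφ2=0.02672161, x=cosφ1·sinφ2-sinφ1·cosφ2·cosΔλ=0.81547587; θ=atan2(y, x)=1.8768° ≈ 1.9°

Leg 1: dist=12865.0 km, bearing=47.1°
Leg 2: dist=11858.1 km, bearing=34.4°
Leg 3: dist=9416.9 km, bearing=23.0°
Leg 4: dist=6079.9 km, bearing=1.9°
Total: 40219.9 km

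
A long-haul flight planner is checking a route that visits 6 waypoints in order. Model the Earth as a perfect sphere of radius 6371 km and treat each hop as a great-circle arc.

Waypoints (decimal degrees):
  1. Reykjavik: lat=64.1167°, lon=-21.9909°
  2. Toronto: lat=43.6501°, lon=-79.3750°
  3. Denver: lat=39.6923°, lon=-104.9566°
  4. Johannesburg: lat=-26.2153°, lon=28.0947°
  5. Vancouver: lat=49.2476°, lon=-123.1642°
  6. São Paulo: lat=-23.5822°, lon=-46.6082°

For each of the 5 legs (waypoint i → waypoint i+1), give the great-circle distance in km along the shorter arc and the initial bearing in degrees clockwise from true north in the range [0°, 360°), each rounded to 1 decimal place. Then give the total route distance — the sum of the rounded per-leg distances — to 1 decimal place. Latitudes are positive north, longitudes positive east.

Leg 1: dist=4191.6 km, bearing=265.4°
Leg 2: dist=2160.8 km, bearing=267.1°
Leg 3: dist=15443.3 km, bearing=85.5°
Leg 4: dist=16457.9 km, bearing=323.7°
Leg 5: dist=11056.9 km, bearing=115.4°
Total: 49310.5 km

Leg 1: φ1=1.1190475, φ2=0.7618380, Δφ=-0.3572096, Δλ=-1.0015415 rad; a=sin²(Δφ/2)+cosφ1·cosφ2·sin²(Δλ/2)=0.1043683777; c=2·atan2(√a, √(1-a))=0.657924187; dist=6371·c=4191.635 ≈ 4191.6 km; running total=4191.6 km
Leg 1 bearing: y=sinΔλ·cosφ2=-0.60946387, x=cosφ1·sinφ2-sinφ1·cosφ2·cosΔλ=-0.04956071; θ=atan2(y, x)=-94.6490° <0 so +360° → 265.3510° ≈ 265.4°
Leg 2: φ1=0.7618380, φ2=0.6927613, Δφ=-0.0690766, Δλ=-0.4464831 rad; a=sin²(Δφ/2)+cosφ1·cosφ2·sin²(Δλ/2)=0.0284824247; c=2·atan2(√a, √(1-a))=0.339157930; dist=6371·c=2160.775 ≈ 2160.8 km; running total=6352.4 km
Leg 2 bearing: y=sinΔλ·cosφ2=-0.33226080, x=cosφ1·sinφ2-sinφ1·cosφ2·cosΔλ=-0.01695480; θ=atan2(y, x)=-92.9212° <0 so +360° → 267.0788° ≈ 267.1°
Leg 3: φ1=0.6927613, φ2=-0.4575433, Δφ=-1.1503046, Δλ=2.3221833 rad; a=sin²(Δφ/2)+cosφ1·cosφ2·sin²(Δλ/2)=0.8766936416; c=2·atan2(√a, √(1-a))=2.423994475; dist=6371·c=15443.269 ≈ 15443.3 km; running total=21795.7 km
Leg 3 bearing: y=sinΔλ·cosφ2=0.65557890, x=cosφ1·sinφ2-sinφ1·cosφ2·cosΔλ=0.05122412; θ=atan2(y, x)=85.5322° ≈ 85.5°
Leg 4: φ1=-0.4575433, φ2=0.8595328, Δφ=1.3170761, Δλ=-2.6399658 rad; a=sin²(Δφ/2)+cosφ1·cosφ2·sin²(Δλ/2)=0.9240668738; c=2·atan2(√a, √(1-a))=2.583248945; dist=6371·c=16457.879 ≈ 16457.9 km; running total=38253.6 km
Leg 4 bearing: y=sinΔλ·cosφ2=-0.31389647, x=cosφ1·sinφ2-sinφ1·cosφ2·cosΔλ=0.42677647; θ=atan2(y, x)=-36.3347° <0 so +360° → 323.6653° ≈ 323.7°
Leg 5: φ1=0.8595328, φ2=-0.4115870, Δφ=-1.2711198, Δλ=1.3361543 rad; a=sin²(Δφ/2)+cosφ1·cosφ2·sin²(Δλ/2)=0.5819839644; c=2·atan2(√a, √(1-a))=1.735508016; dist=6371·c=11056.922 ≈ 11056.9 km; running total=49310.5 km
Leg 5 bearing: y=sinΔλ·cosφ2=0.89137314, x=cosφ1·sinφ2-sinφ1·cosφ2·cosΔλ=-0.42257360; θ=atan2(y, x)=115.3642° ≈ 115.4°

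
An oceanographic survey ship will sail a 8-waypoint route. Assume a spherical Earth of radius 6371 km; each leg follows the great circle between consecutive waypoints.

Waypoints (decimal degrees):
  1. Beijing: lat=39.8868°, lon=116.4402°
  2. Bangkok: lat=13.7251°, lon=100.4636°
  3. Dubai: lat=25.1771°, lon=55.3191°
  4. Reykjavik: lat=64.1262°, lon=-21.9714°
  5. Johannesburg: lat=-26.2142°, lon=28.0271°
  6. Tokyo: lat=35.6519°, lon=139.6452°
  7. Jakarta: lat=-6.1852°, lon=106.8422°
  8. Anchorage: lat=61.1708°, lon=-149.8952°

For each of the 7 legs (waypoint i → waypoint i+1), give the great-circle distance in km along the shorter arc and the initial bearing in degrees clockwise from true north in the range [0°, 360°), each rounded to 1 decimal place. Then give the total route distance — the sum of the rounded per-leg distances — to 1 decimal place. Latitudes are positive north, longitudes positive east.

Leg 1: dist=3300.8 km, bearing=212.7°
Leg 2: dist=4877.1 km, bearing=292.2°
Leg 3: dist=6892.7 km, bearing=331.2°
Leg 4: dist=10939.7 km, bearing=136.0°
Leg 5: dist=13536.7 km, bearing=62.7°
Leg 6: dist=5777.6 km, bearing=223.1°
Leg 7: dist=11318.8 km, bearing=28.7°
Total: 56643.4 km

Leg 1: φ1=0.6961560, φ2=0.2395482, Δφ=-0.4566078, Δλ=-0.2788443 rad; a=sin²(Δφ/2)+cosφ1·cosφ2·sin²(Δλ/2)=0.0656192391; c=2·atan2(√a, √(1-a))=0.518100329; dist=6371·c=3300.817 ≈ 3300.8 km; running total=3300.8 km
Leg 1 bearing: y=sinΔλ·cosφ2=-0.26738521, x=cosφ1·sinφ2-sinφ1·cosφ2·cosΔλ=-0.41684358; θ=atan2(y, x)=-147.3218° <0 so +360° → 212.6782° ≈ 212.7°
Leg 2: φ1=0.2395482, φ2=0.4394233, Δφ=0.1998751, Δλ=-0.7879202 rad; a=sin²(Δφ/2)+cosφ1·cosφ2·sin²(Δλ/2)=0.1394885050; c=2·atan2(√a, √(1-a))=0.765518774; dist=6371·c=4877.120 ≈ 4877.1 km; running total=8177.9 km
Leg 2 bearing: y=sinΔλ·cosφ2=-0.64154149, x=cosφ1·sinφ2-sinφ1·cosφ2·cosΔλ=0.26182124; θ=atan2(y, x)=-67.7990° <0 so +360° → 292.2010° ≈ 292.2°
Leg 3: φ1=0.4394233, φ2=1.1192133, Δφ=0.6797900, Δλ=-1.3489737 rad; a=sin²(Δφ/2)+cosφ1·cosφ2·sin²(Δλ/2)=0.2651695734; c=2·atan2(√a, √(1-a))=1.081889739; dist=6371·c=6892.720 ≈ 6892.7 km; running total=15070.6 km
Leg 3 bearing: y=sinΔλ·cosφ2=-0.42569799, x=cosφ1·sinφ2-sinφ1·cosφ2·cosΔλ=0.77343384; θ=atan2(y, x)=-28.8284° <0 so +360° → 331.1716° ≈ 331.2°
Leg 4: φ1=1.1192133, φ2=-0.4575241, Δφ=-1.5767374, Δλ=0.8726384 rad; a=sin²(Δφ/2)+cosφ1·cosφ2·sin²(Δλ/2)=0.5728922137; c=2·atan2(√a, √(1-a))=1.717102151; dist=6371·c=10939.658 ≈ 10939.7 km; running total=26010.3 km
Leg 4 bearing: y=sinΔλ·cosφ2=0.68724085, x=cosφ1·sinφ2-sinφ1·cosφ2·cosΔλ=-0.71165084; θ=atan2(y, x)=135.9997° ≈ 136.0°
Leg 5: φ1=-0.4575241, φ2=0.6222430, Δφ=1.0797671, Δλ=1.9481033 rad; a=sin²(Δφ/2)+cosφ1·cosφ2·sin²(Δλ/2)=0.7630209780; c=2·atan2(√a, √(1-a))=2.124736146; dist=6371·c=13536.694 ≈ 13536.7 km; running total=39547.0 km
Leg 5 bearing: y=sinΔλ·cosφ2=0.75541685, x=cosφ1·sinφ2-sinφ1·cosφ2·cosΔλ=0.39067281; θ=atan2(y, x)=62.6537° ≈ 62.7°
Leg 6: φ1=0.6222430, φ2=-0.1079521, Δφ=-0.7301951, Δλ=-0.5725204 rad; a=sin²(Δφ/2)+cosφ1·cosφ2·sin²(Δλ/2)=0.1918879076; c=2·atan2(√a, √(1-a))=0.906856923; dist=6371·c=5777.585 ≈ 5777.6 km; running total=45324.6 km
Leg 6 bearing: y=sinΔλ·cosφ2=-0.53859859, x=cosφ1·sinφ2-sinφ1·cosφ2·cosΔλ=-0.57461232; θ=atan2(y, x)=-136.8529° <0 so +360° → 223.1471° ≈ 223.1°
Leg 7: φ1=-0.1079521, φ2=1.0676319, Δφ=1.1755840, Δλ=-4.4809129 rad; a=sin²(Δφ/2)+cosφ1·cosφ2·sin²(Δλ/2)=0.6021843938; c=2·atan2(√a, √(1-a))=1.776615169; dist=6371·c=11318.815 ≈ 11318.8 km; running total=56643.4 km
Leg 7 bearing: y=sinΔλ·cosφ2=0.46933937, x=cosφ1·sinφ2-sinφ1·cosφ2·cosΔλ=0.85904247; θ=atan2(y, x)=28.6501° ≈ 28.7°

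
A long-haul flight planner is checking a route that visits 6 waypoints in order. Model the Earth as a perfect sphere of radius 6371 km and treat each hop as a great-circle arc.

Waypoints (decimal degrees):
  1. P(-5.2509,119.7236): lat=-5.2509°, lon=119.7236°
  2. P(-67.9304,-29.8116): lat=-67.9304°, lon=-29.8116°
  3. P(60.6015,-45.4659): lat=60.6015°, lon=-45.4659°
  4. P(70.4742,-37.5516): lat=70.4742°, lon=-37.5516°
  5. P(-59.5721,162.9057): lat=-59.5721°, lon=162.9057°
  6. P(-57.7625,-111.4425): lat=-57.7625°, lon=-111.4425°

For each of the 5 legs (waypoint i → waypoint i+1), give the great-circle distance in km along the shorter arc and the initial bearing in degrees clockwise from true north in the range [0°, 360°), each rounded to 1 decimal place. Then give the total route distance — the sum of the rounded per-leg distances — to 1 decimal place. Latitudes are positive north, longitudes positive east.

Leg 1: φ1=-0.0916455, φ2=-1.1856091, Δφ=-1.0939636, Δλ=-2.6098816 rad; a=sin²(Δφ/2)+cosφ1·cosφ2·sin²(Δλ/2)=0.6188442870; c=2·atan2(√a, √(1-a))=1.810781860; dist=6371·c=11536.491 ≈ 11536.5 km; running total=11536.5 km
Leg 1 bearing: y=sinΔλ·cosφ2=-0.19049979, x=cosφ1·sinφ2-sinφ1·cosφ2·cosΔλ=-0.95247781; θ=atan2(y, x)=-168.6898° <0 so +360° → 191.3102° ≈ 191.3°
Leg 2: φ1=-1.1856091, φ2=1.0576957, Δφ=2.2433048, Δλ=-0.2732191 rad; a=sin²(Δφ/2)+cosφ1·cosφ2·sin²(Δλ/2)=0.8148958232; c=2·atan2(√a, √(1-a))=2.252081276; dist=6371·c=14348.010 ≈ 14348.0 km; running total=25884.5 km
Leg 2 bearing: y=sinΔλ·cosφ2=-0.13245563, x=cosφ1·sinφ2-sinφ1·cosφ2·cosΔλ=0.76538748; θ=atan2(y, x)=-9.8182° <0 so +360° → 350.1818° ≈ 350.2°
Leg 3: φ1=1.0576957, φ2=1.2300068, Δφ=0.1723111, Δλ=0.1381306 rad; a=sin²(Δφ/2)+cosφ1·cosφ2·sin²(Δλ/2)=0.0081857951; c=2·atan2(√a, √(1-a))=0.181198553; dist=6371·c=1154.416 ≈ 1154.4 km; running total=27038.9 km
Leg 3 bearing: y=sinΔλ·cosφ2=0.04602089, x=cosφ1·sinφ2-sinφ1·cosφ2·cosΔλ=0.17423326; θ=atan2(y, x)=14.7958° ≈ 14.8°
Leg 4: φ1=1.2300068, φ2=-1.0397293, Δφ=-2.2697361, Δλ=3.4986399 rad; a=sin²(Δφ/2)+cosφ1·cosφ2·sin²(Δλ/2)=0.9856381242; c=2·atan2(√a, √(1-a))=2.901333112; dist=6371·c=18484.393 ≈ 18484.4 km; running total=45523.3 km
Leg 4 bearing: y=sinΔλ·cosφ2=-0.17701024, x=cosφ1·sinφ2-sinφ1·cosφ2·cosΔλ=0.15902775; θ=atan2(y, x)=-48.0632° <0 so +360° → 311.9368° ≈ 311.9°
Leg 5: φ1=-1.0397293, φ2=-1.0081458, Δφ=0.0315835, Δλ=-4.7882794 rad; a=sin²(Δφ/2)+cosφ1·cosφ2·sin²(Δλ/2)=0.1250868084; c=2·atan2(√a, √(1-a))=0.722996693; dist=6371·c=4606.212 ≈ 4606.2 km; running total=50129.5 km
Leg 5 bearing: y=sinΔλ·cosφ2=0.53189463, x=cosφ1·sinφ2-sinφ1·cosφ2·cosΔλ=-0.39350794; θ=atan2(y, x)=126.4949° ≈ 126.5°

Leg 1: dist=11536.5 km, bearing=191.3°
Leg 2: dist=14348.0 km, bearing=350.2°
Leg 3: dist=1154.4 km, bearing=14.8°
Leg 4: dist=18484.4 km, bearing=311.9°
Leg 5: dist=4606.2 km, bearing=126.5°
Total: 50129.5 km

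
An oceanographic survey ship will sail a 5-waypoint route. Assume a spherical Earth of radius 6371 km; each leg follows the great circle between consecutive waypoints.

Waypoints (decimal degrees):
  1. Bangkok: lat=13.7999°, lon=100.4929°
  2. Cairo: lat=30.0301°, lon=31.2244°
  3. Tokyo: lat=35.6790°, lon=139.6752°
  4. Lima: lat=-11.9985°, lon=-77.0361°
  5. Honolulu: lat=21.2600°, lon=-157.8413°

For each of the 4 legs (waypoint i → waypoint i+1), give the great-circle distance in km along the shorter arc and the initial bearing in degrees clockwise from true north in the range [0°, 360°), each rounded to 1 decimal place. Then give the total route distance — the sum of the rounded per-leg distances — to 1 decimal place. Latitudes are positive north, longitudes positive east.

Leg 1: dist=7267.1 km, bearing=297.0°
Leg 2: dist=9565.6 km, bearing=50.6°
Leg 3: dist=15490.2 km, bearing=63.7°
Leg 4: dist=9559.4 km, bearing=292.7°
Total: 41882.3 km

Leg 1: φ1=0.2408537, φ2=0.5241241, Δφ=0.2832704, Δλ=-1.2089634 rad; a=sin²(Δφ/2)+cosφ1·cosφ2·sin²(Δλ/2)=0.2915007341; c=2·atan2(√a, √(1-a))=1.140655801; dist=6371·c=7267.118 ≈ 7267.1 km; running total=7267.1 km
Leg 1 bearing: y=sinΔλ·cosφ2=-0.80970410, x=cosφ1·sinφ2-sinφ1·cosφ2·cosΔλ=0.41290616; θ=atan2(y, x)=-62.9808° <0 so +360° → 297.0192° ≈ 297.0°
Leg 2: φ1=0.5241241, φ2=0.6227160, Δφ=0.0985919, Δλ=1.8928235 rad; a=sin²(Δφ/2)+cosφ1·cosφ2·sin²(Δλ/2)=0.4653433889; c=2·atan2(√a, √(1-a))=1.501427484; dist=6371·c=9565.594 ≈ 9565.6 km; running total=16832.7 km
Leg 2 bearing: y=sinΔλ·cosφ2=0.77054184, x=cosφ1·sinφ2-sinφ1·cosφ2·cosΔλ=0.63360947; θ=atan2(y, x)=50.5699° ≈ 50.6°
Leg 3: φ1=0.6227160, φ2=-0.2094133, Δφ=-0.8321294, Δλ=-3.7823257 rad; a=sin²(Δφ/2)+cosφ1·cosφ2·sin²(Δλ/2)=0.8791031458; c=2·atan2(√a, √(1-a))=2.431354000; dist=6371·c=15490.156 ≈ 15490.2 km; running total=32322.9 km
Leg 3 bearing: y=sinΔλ·cosφ2=0.58472352, x=cosφ1·sinφ2-sinφ1·cosφ2·cosΔλ=0.28848159; θ=atan2(y, x)=63.7399° ≈ 63.7°
Leg 4: φ1=-0.2094133, φ2=0.3710570, Δφ=0.5804703, Δλ=-1.4103168 rad; a=sin²(Δφ/2)+cosφ1·cosφ2·sin²(Δλ/2)=0.4648580522; c=2·atan2(√a, √(1-a))=1.500454437; dist=6371·c=9559.395 ≈ 9559.4 km; running total=41882.3 km
Leg 4 bearing: y=sinΔλ·cosφ2=-0.91996983, x=cosφ1·sinφ2-sinφ1·cosφ2·cosΔλ=0.38563673; θ=atan2(y, x)=-67.2573° <0 so +360° → 292.7427° ≈ 292.7°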